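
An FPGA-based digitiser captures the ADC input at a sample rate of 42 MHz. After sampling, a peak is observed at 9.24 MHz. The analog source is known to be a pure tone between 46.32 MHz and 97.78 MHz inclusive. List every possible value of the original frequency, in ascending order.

51.24 MHz, 74.76 MHz, 93.24 MHz

Frequencies that alias to 9.24 MHz are k·fs ± 9.24 MHz for integer k ≥ 0.
k=0: 9.24 MHz.
k=1: 32.76 MHz, 51.24 MHz.
k=2: 74.76 MHz, 93.24 MHz.
k=3: 116.76 MHz, 135.24 MHz.
Within [46.32 MHz, 97.78 MHz]: 51.24 MHz, 74.76 MHz, 93.24 MHz.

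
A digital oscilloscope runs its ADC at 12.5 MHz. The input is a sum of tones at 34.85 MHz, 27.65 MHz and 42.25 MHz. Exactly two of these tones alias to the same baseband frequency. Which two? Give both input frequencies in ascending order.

fs/2 = 6.25 MHz.
34.85 MHz mod fs = 9.85 MHz.
9.85 MHz > fs/2 = 6.25 MHz, folds to fs − 9.85 MHz = 2.65 MHz.
27.65 MHz mod fs = 2.65 MHz.
2.65 MHz ≤ fs/2 = 6.25 MHz, appears at 2.65 MHz.
42.25 MHz mod fs = 4.75 MHz.
4.75 MHz ≤ fs/2 = 6.25 MHz, appears at 4.75 MHz.
27.65 MHz and 34.85 MHz both map to 2.65 MHz.

27.65 MHz, 34.85 MHz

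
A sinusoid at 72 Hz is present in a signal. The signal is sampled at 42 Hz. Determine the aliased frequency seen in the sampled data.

72 Hz mod fs = 30 Hz.
30 Hz > fs/2 = 21 Hz, folds to fs − 30 Hz = 12 Hz.

12 Hz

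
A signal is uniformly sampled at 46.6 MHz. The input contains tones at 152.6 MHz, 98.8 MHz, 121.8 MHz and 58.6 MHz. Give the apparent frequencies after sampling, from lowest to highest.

fs/2 = 23.3 MHz.
152.6 MHz mod fs = 12.8 MHz.
12.8 MHz ≤ fs/2 = 23.3 MHz, appears at 12.8 MHz.
98.8 MHz mod fs = 5.6 MHz.
5.6 MHz ≤ fs/2 = 23.3 MHz, appears at 5.6 MHz.
121.8 MHz mod fs = 28.6 MHz.
28.6 MHz > fs/2 = 23.3 MHz, folds to fs − 28.6 MHz = 18 MHz.
58.6 MHz mod fs = 12 MHz.
12 MHz ≤ fs/2 = 23.3 MHz, appears at 12 MHz.
Distinct values: {5.6 MHz, 12 MHz, 12.8 MHz, 18 MHz}.

5.6 MHz, 12 MHz, 12.8 MHz, 18 MHz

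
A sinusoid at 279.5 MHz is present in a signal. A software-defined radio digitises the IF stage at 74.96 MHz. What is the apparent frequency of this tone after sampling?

279.5 MHz mod fs = 54.62 MHz.
54.62 MHz > fs/2 = 37.48 MHz, folds to fs − 54.62 MHz = 20.34 MHz.

20.34 MHz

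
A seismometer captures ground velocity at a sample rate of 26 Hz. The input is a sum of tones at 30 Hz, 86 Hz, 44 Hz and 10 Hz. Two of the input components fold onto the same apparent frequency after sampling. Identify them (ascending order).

44 Hz, 86 Hz

fs/2 = 13 Hz.
30 Hz mod fs = 4 Hz.
4 Hz ≤ fs/2 = 13 Hz, appears at 4 Hz.
86 Hz mod fs = 8 Hz.
8 Hz ≤ fs/2 = 13 Hz, appears at 8 Hz.
44 Hz mod fs = 18 Hz.
18 Hz > fs/2 = 13 Hz, folds to fs − 18 Hz = 8 Hz.
10 Hz ≤ fs/2 = 13 Hz, passes unchanged.
44 Hz and 86 Hz both map to 8 Hz.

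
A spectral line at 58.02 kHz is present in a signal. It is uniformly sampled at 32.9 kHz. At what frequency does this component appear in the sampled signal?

7.78 kHz

58.02 kHz mod fs = 25.12 kHz.
25.12 kHz > fs/2 = 16.45 kHz, folds to fs − 25.12 kHz = 7.78 kHz.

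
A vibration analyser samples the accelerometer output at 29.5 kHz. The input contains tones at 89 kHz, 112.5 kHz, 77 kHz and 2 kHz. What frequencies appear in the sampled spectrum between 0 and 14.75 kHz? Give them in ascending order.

fs/2 = 14.75 kHz.
89 kHz mod fs = 0.5 kHz.
0.5 kHz ≤ fs/2 = 14.75 kHz, appears at 0.5 kHz.
112.5 kHz mod fs = 24 kHz.
24 kHz > fs/2 = 14.75 kHz, folds to fs − 24 kHz = 5.5 kHz.
77 kHz mod fs = 18 kHz.
18 kHz > fs/2 = 14.75 kHz, folds to fs − 18 kHz = 11.5 kHz.
2 kHz ≤ fs/2 = 14.75 kHz, passes unchanged.
Distinct values: {0.5 kHz, 2 kHz, 5.5 kHz, 11.5 kHz}.

0.5 kHz, 2 kHz, 5.5 kHz, 11.5 kHz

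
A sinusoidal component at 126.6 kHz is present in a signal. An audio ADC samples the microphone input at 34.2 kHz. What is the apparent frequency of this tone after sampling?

10.2 kHz

126.6 kHz mod fs = 24 kHz.
24 kHz > fs/2 = 17.1 kHz, folds to fs − 24 kHz = 10.2 kHz.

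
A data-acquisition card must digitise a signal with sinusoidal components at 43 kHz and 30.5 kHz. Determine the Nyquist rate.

86 kHz

Highest-frequency component: 43 kHz.
Nyquist rate = 2 × 43 kHz = 86 kHz.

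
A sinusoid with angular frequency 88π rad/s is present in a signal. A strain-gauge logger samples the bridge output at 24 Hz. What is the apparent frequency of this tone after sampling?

4 Hz

ω = 88π rad/s → f = ω/(2π) = 44 Hz.
44 Hz mod fs = 20 Hz.
20 Hz > fs/2 = 12 Hz, folds to fs − 20 Hz = 4 Hz.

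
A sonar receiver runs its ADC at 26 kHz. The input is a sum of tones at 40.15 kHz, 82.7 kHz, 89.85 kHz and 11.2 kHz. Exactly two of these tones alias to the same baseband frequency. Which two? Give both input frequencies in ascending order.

40.15 kHz, 89.85 kHz

fs/2 = 13 kHz.
40.15 kHz mod fs = 14.15 kHz.
14.15 kHz > fs/2 = 13 kHz, folds to fs − 14.15 kHz = 11.85 kHz.
82.7 kHz mod fs = 4.7 kHz.
4.7 kHz ≤ fs/2 = 13 kHz, appears at 4.7 kHz.
89.85 kHz mod fs = 11.85 kHz.
11.85 kHz ≤ fs/2 = 13 kHz, appears at 11.85 kHz.
11.2 kHz ≤ fs/2 = 13 kHz, passes unchanged.
40.15 kHz and 89.85 kHz both map to 11.85 kHz.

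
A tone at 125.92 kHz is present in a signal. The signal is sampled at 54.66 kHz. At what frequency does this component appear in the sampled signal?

16.6 kHz

125.92 kHz mod fs = 16.6 kHz.
16.6 kHz ≤ fs/2 = 27.33 kHz, appears at 16.6 kHz.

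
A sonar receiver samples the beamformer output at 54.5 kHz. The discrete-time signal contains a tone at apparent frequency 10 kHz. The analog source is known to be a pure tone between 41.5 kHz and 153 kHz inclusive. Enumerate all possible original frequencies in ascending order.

44.5 kHz, 64.5 kHz, 99 kHz, 119 kHz

Frequencies that alias to 10 kHz are k·fs ± 10 kHz for integer k ≥ 0.
k=0: 10 kHz.
k=1: 44.5 kHz, 64.5 kHz.
k=2: 99 kHz, 119 kHz.
k=3: 153.5 kHz, 173.5 kHz.
Within [41.5 kHz, 153 kHz]: 44.5 kHz, 64.5 kHz, 99 kHz, 119 kHz.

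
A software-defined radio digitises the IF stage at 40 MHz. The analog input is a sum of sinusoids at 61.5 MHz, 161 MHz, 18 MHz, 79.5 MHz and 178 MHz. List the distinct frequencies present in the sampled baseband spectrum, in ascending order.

fs/2 = 20 MHz.
61.5 MHz mod fs = 21.5 MHz.
21.5 MHz > fs/2 = 20 MHz, folds to fs − 21.5 MHz = 18.5 MHz.
161 MHz mod fs = 1 MHz.
1 MHz ≤ fs/2 = 20 MHz, appears at 1 MHz.
18 MHz ≤ fs/2 = 20 MHz, passes unchanged.
79.5 MHz mod fs = 39.5 MHz.
39.5 MHz > fs/2 = 20 MHz, folds to fs − 39.5 MHz = 0.5 MHz.
178 MHz mod fs = 18 MHz.
18 MHz ≤ fs/2 = 20 MHz, appears at 18 MHz.
Distinct values: {0.5 MHz, 1 MHz, 18 MHz, 18.5 MHz}.

0.5 MHz, 1 MHz, 18 MHz, 18.5 MHz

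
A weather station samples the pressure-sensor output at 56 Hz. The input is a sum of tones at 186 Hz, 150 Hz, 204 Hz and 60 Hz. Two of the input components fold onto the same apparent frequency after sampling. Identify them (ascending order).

150 Hz, 186 Hz

fs/2 = 28 Hz.
186 Hz mod fs = 18 Hz.
18 Hz ≤ fs/2 = 28 Hz, appears at 18 Hz.
150 Hz mod fs = 38 Hz.
38 Hz > fs/2 = 28 Hz, folds to fs − 38 Hz = 18 Hz.
204 Hz mod fs = 36 Hz.
36 Hz > fs/2 = 28 Hz, folds to fs − 36 Hz = 20 Hz.
60 Hz mod fs = 4 Hz.
4 Hz ≤ fs/2 = 28 Hz, appears at 4 Hz.
150 Hz and 186 Hz both map to 18 Hz.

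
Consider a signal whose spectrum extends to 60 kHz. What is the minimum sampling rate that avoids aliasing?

Nyquist rate = 2 × 60 kHz = 120 kHz.

120 kHz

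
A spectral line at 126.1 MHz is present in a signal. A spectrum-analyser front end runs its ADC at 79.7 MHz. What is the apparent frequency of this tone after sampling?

33.3 MHz

126.1 MHz mod fs = 46.4 MHz.
46.4 MHz > fs/2 = 39.85 MHz, folds to fs − 46.4 MHz = 33.3 MHz.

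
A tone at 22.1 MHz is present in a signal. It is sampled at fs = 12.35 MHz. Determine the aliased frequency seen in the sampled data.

22.1 MHz mod fs = 9.75 MHz.
9.75 MHz > fs/2 = 6.175 MHz, folds to fs − 9.75 MHz = 2.6 MHz.

2.6 MHz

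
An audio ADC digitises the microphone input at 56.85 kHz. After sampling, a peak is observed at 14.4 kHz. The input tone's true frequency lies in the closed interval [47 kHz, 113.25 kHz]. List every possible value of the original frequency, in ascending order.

Frequencies that alias to 14.4 kHz are k·fs ± 14.4 kHz for integer k ≥ 0.
k=0: 14.4 kHz.
k=1: 42.45 kHz, 71.25 kHz.
k=2: 99.3 kHz, 128.1 kHz.
k=3: 156.15 kHz, 184.95 kHz.
Within [47 kHz, 113.25 kHz]: 71.25 kHz, 99.3 kHz.

71.25 kHz, 99.3 kHz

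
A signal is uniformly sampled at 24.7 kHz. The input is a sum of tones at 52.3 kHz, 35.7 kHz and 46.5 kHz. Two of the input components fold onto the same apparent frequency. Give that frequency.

2.9 kHz

fs/2 = 12.35 kHz.
52.3 kHz mod fs = 2.9 kHz.
2.9 kHz ≤ fs/2 = 12.35 kHz, appears at 2.9 kHz.
35.7 kHz mod fs = 11 kHz.
11 kHz ≤ fs/2 = 12.35 kHz, appears at 11 kHz.
46.5 kHz mod fs = 21.8 kHz.
21.8 kHz > fs/2 = 12.35 kHz, folds to fs − 21.8 kHz = 2.9 kHz.
46.5 kHz and 52.3 kHz both map to 2.9 kHz.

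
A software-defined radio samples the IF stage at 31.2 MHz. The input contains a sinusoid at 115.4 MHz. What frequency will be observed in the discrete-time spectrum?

115.4 MHz mod fs = 21.8 MHz.
21.8 MHz > fs/2 = 15.6 MHz, folds to fs − 21.8 MHz = 9.4 MHz.

9.4 MHz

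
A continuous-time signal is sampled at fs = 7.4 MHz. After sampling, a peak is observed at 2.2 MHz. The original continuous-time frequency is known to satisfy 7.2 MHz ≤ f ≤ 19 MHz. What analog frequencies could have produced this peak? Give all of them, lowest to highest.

Frequencies that alias to 2.2 MHz are k·fs ± 2.2 MHz for integer k ≥ 0.
k=0: 2.2 MHz.
k=1: 5.2 MHz, 9.6 MHz.
k=2: 12.6 MHz, 17 MHz.
k=3: 20 MHz, 24.4 MHz.
Within [7.2 MHz, 19 MHz]: 9.6 MHz, 12.6 MHz, 17 MHz.

9.6 MHz, 12.6 MHz, 17 MHz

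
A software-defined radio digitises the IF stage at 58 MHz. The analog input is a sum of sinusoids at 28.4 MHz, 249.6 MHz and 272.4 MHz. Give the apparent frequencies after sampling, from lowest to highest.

17.6 MHz, 28.4 MHz

fs/2 = 29 MHz.
28.4 MHz ≤ fs/2 = 29 MHz, passes unchanged.
249.6 MHz mod fs = 17.6 MHz.
17.6 MHz ≤ fs/2 = 29 MHz, appears at 17.6 MHz.
272.4 MHz mod fs = 40.4 MHz.
40.4 MHz > fs/2 = 29 MHz, folds to fs − 40.4 MHz = 17.6 MHz.
Distinct values: {17.6 MHz, 28.4 MHz}.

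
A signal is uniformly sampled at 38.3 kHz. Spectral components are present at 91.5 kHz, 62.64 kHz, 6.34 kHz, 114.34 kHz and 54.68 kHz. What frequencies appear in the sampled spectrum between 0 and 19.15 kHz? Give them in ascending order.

0.56 kHz, 6.34 kHz, 13.96 kHz, 14.9 kHz, 16.38 kHz

fs/2 = 19.15 kHz.
91.5 kHz mod fs = 14.9 kHz.
14.9 kHz ≤ fs/2 = 19.15 kHz, appears at 14.9 kHz.
62.64 kHz mod fs = 24.34 kHz.
24.34 kHz > fs/2 = 19.15 kHz, folds to fs − 24.34 kHz = 13.96 kHz.
6.34 kHz ≤ fs/2 = 19.15 kHz, passes unchanged.
114.34 kHz mod fs = 37.74 kHz.
37.74 kHz > fs/2 = 19.15 kHz, folds to fs − 37.74 kHz = 0.56 kHz.
54.68 kHz mod fs = 16.38 kHz.
16.38 kHz ≤ fs/2 = 19.15 kHz, appears at 16.38 kHz.
Distinct values: {0.56 kHz, 6.34 kHz, 13.96 kHz, 14.9 kHz, 16.38 kHz}.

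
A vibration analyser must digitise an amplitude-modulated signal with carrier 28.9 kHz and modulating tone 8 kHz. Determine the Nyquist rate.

AM sidebands sit at fc ± fm = 20.9 kHz and 36.9 kHz.
Highest-frequency component: 36.9 kHz.
Nyquist rate = 2 × 36.9 kHz = 73.8 kHz.

73.8 kHz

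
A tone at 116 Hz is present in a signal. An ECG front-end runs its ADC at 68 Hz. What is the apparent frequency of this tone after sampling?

116 Hz mod fs = 48 Hz.
48 Hz > fs/2 = 34 Hz, folds to fs − 48 Hz = 20 Hz.

20 Hz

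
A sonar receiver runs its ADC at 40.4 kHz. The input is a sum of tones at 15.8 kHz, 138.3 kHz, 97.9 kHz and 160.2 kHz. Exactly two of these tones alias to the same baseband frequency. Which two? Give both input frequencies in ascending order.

fs/2 = 20.2 kHz.
15.8 kHz ≤ fs/2 = 20.2 kHz, passes unchanged.
138.3 kHz mod fs = 17.1 kHz.
17.1 kHz ≤ fs/2 = 20.2 kHz, appears at 17.1 kHz.
97.9 kHz mod fs = 17.1 kHz.
17.1 kHz ≤ fs/2 = 20.2 kHz, appears at 17.1 kHz.
160.2 kHz mod fs = 39 kHz.
39 kHz > fs/2 = 20.2 kHz, folds to fs − 39 kHz = 1.4 kHz.
97.9 kHz and 138.3 kHz both map to 17.1 kHz.

97.9 kHz, 138.3 kHz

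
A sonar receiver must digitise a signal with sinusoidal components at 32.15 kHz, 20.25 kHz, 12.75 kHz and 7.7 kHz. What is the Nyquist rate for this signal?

64.3 kHz

Highest-frequency component: 32.15 kHz.
Nyquist rate = 2 × 32.15 kHz = 64.3 kHz.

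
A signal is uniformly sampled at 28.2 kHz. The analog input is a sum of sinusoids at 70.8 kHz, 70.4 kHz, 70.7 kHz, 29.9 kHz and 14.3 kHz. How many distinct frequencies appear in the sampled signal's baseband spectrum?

4

fs/2 = 14.1 kHz.
70.8 kHz mod fs = 14.4 kHz.
14.4 kHz > fs/2 = 14.1 kHz, folds to fs − 14.4 kHz = 13.8 kHz.
70.4 kHz mod fs = 14 kHz.
14 kHz ≤ fs/2 = 14.1 kHz, appears at 14 kHz.
70.7 kHz mod fs = 14.3 kHz.
14.3 kHz > fs/2 = 14.1 kHz, folds to fs − 14.3 kHz = 13.9 kHz.
29.9 kHz mod fs = 1.7 kHz.
1.7 kHz ≤ fs/2 = 14.1 kHz, appears at 1.7 kHz.
14.3 kHz > fs/2 = 14.1 kHz, folds to fs − 14.3 kHz = 13.9 kHz.
Distinct values: {1.7 kHz, 13.8 kHz, 13.9 kHz, 14 kHz} → 4.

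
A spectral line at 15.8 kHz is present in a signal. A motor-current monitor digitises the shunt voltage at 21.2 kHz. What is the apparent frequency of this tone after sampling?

15.8 kHz > fs/2 = 10.6 kHz, folds to fs − 15.8 kHz = 5.4 kHz.

5.4 kHz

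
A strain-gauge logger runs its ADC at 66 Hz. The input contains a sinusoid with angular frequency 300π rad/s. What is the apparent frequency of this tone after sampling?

18 Hz

ω = 300π rad/s → f = ω/(2π) = 150 Hz.
150 Hz mod fs = 18 Hz.
18 Hz ≤ fs/2 = 33 Hz, appears at 18 Hz.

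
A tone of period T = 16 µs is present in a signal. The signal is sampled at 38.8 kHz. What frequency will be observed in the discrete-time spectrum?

T = 16 µs → f = 1/T = 62.5 kHz.
62.5 kHz mod fs = 23.7 kHz.
23.7 kHz > fs/2 = 19.4 kHz, folds to fs − 23.7 kHz = 15.1 kHz.

15.1 kHz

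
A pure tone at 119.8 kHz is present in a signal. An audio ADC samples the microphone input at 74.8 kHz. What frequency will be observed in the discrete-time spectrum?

119.8 kHz mod fs = 45 kHz.
45 kHz > fs/2 = 37.4 kHz, folds to fs − 45 kHz = 29.8 kHz.

29.8 kHz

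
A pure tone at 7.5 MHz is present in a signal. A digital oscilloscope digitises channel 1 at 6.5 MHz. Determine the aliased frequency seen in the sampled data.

7.5 MHz mod fs = 1 MHz.
1 MHz ≤ fs/2 = 3.25 MHz, appears at 1 MHz.

1 MHz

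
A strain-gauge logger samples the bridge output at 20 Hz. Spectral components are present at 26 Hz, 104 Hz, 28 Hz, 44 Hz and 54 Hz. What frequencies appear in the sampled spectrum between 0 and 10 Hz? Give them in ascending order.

4 Hz, 6 Hz, 8 Hz

fs/2 = 10 Hz.
26 Hz mod fs = 6 Hz.
6 Hz ≤ fs/2 = 10 Hz, appears at 6 Hz.
104 Hz mod fs = 4 Hz.
4 Hz ≤ fs/2 = 10 Hz, appears at 4 Hz.
28 Hz mod fs = 8 Hz.
8 Hz ≤ fs/2 = 10 Hz, appears at 8 Hz.
44 Hz mod fs = 4 Hz.
4 Hz ≤ fs/2 = 10 Hz, appears at 4 Hz.
54 Hz mod fs = 14 Hz.
14 Hz > fs/2 = 10 Hz, folds to fs − 14 Hz = 6 Hz.
Distinct values: {4 Hz, 6 Hz, 8 Hz}.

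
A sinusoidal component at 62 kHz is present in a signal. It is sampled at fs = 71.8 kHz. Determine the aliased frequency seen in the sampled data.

62 kHz > fs/2 = 35.9 kHz, folds to fs − 62 kHz = 9.8 kHz.

9.8 kHz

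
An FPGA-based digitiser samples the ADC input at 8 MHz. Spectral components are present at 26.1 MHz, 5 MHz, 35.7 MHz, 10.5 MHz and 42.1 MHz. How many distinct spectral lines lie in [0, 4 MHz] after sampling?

4

fs/2 = 4 MHz.
26.1 MHz mod fs = 2.1 MHz.
2.1 MHz ≤ fs/2 = 4 MHz, appears at 2.1 MHz.
5 MHz > fs/2 = 4 MHz, folds to fs − 5 MHz = 3 MHz.
35.7 MHz mod fs = 3.7 MHz.
3.7 MHz ≤ fs/2 = 4 MHz, appears at 3.7 MHz.
10.5 MHz mod fs = 2.5 MHz.
2.5 MHz ≤ fs/2 = 4 MHz, appears at 2.5 MHz.
42.1 MHz mod fs = 2.1 MHz.
2.1 MHz ≤ fs/2 = 4 MHz, appears at 2.1 MHz.
Distinct values: {2.1 MHz, 2.5 MHz, 3 MHz, 3.7 MHz} → 4.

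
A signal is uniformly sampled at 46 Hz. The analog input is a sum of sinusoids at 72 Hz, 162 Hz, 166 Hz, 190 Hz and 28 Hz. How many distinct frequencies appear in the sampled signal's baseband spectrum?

4

fs/2 = 23 Hz.
72 Hz mod fs = 26 Hz.
26 Hz > fs/2 = 23 Hz, folds to fs − 26 Hz = 20 Hz.
162 Hz mod fs = 24 Hz.
24 Hz > fs/2 = 23 Hz, folds to fs − 24 Hz = 22 Hz.
166 Hz mod fs = 28 Hz.
28 Hz > fs/2 = 23 Hz, folds to fs − 28 Hz = 18 Hz.
190 Hz mod fs = 6 Hz.
6 Hz ≤ fs/2 = 23 Hz, appears at 6 Hz.
28 Hz > fs/2 = 23 Hz, folds to fs − 28 Hz = 18 Hz.
Distinct values: {6 Hz, 18 Hz, 20 Hz, 22 Hz} → 4.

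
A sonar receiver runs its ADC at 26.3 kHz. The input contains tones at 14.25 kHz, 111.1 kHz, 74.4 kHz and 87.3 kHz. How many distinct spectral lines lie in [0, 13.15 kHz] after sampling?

fs/2 = 13.15 kHz.
14.25 kHz > fs/2 = 13.15 kHz, folds to fs − 14.25 kHz = 12.05 kHz.
111.1 kHz mod fs = 5.9 kHz.
5.9 kHz ≤ fs/2 = 13.15 kHz, appears at 5.9 kHz.
74.4 kHz mod fs = 21.8 kHz.
21.8 kHz > fs/2 = 13.15 kHz, folds to fs − 21.8 kHz = 4.5 kHz.
87.3 kHz mod fs = 8.4 kHz.
8.4 kHz ≤ fs/2 = 13.15 kHz, appears at 8.4 kHz.
Distinct values: {4.5 kHz, 5.9 kHz, 8.4 kHz, 12.05 kHz} → 4.

4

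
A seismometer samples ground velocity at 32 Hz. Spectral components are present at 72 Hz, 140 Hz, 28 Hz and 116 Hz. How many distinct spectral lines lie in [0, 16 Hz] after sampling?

3

fs/2 = 16 Hz.
72 Hz mod fs = 8 Hz.
8 Hz ≤ fs/2 = 16 Hz, appears at 8 Hz.
140 Hz mod fs = 12 Hz.
12 Hz ≤ fs/2 = 16 Hz, appears at 12 Hz.
28 Hz > fs/2 = 16 Hz, folds to fs − 28 Hz = 4 Hz.
116 Hz mod fs = 20 Hz.
20 Hz > fs/2 = 16 Hz, folds to fs − 20 Hz = 12 Hz.
Distinct values: {4 Hz, 8 Hz, 12 Hz} → 3.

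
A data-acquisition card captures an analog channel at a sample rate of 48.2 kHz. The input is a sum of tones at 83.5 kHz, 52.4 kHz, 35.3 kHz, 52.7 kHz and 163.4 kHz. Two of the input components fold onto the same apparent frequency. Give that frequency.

12.9 kHz

fs/2 = 24.1 kHz.
83.5 kHz mod fs = 35.3 kHz.
35.3 kHz > fs/2 = 24.1 kHz, folds to fs − 35.3 kHz = 12.9 kHz.
52.4 kHz mod fs = 4.2 kHz.
4.2 kHz ≤ fs/2 = 24.1 kHz, appears at 4.2 kHz.
35.3 kHz > fs/2 = 24.1 kHz, folds to fs − 35.3 kHz = 12.9 kHz.
52.7 kHz mod fs = 4.5 kHz.
4.5 kHz ≤ fs/2 = 24.1 kHz, appears at 4.5 kHz.
163.4 kHz mod fs = 18.8 kHz.
18.8 kHz ≤ fs/2 = 24.1 kHz, appears at 18.8 kHz.
35.3 kHz and 83.5 kHz both map to 12.9 kHz.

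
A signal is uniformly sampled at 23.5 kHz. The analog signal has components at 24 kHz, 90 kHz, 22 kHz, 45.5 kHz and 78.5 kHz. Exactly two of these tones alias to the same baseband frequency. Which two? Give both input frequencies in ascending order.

fs/2 = 11.75 kHz.
24 kHz mod fs = 0.5 kHz.
0.5 kHz ≤ fs/2 = 11.75 kHz, appears at 0.5 kHz.
90 kHz mod fs = 19.5 kHz.
19.5 kHz > fs/2 = 11.75 kHz, folds to fs − 19.5 kHz = 4 kHz.
22 kHz > fs/2 = 11.75 kHz, folds to fs − 22 kHz = 1.5 kHz.
45.5 kHz mod fs = 22 kHz.
22 kHz > fs/2 = 11.75 kHz, folds to fs − 22 kHz = 1.5 kHz.
78.5 kHz mod fs = 8 kHz.
8 kHz ≤ fs/2 = 11.75 kHz, appears at 8 kHz.
22 kHz and 45.5 kHz both map to 1.5 kHz.

22 kHz, 45.5 kHz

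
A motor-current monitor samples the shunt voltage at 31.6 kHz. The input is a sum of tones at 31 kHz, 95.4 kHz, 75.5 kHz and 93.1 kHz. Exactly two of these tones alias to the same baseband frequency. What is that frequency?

fs/2 = 15.8 kHz.
31 kHz > fs/2 = 15.8 kHz, folds to fs − 31 kHz = 0.6 kHz.
95.4 kHz mod fs = 0.6 kHz.
0.6 kHz ≤ fs/2 = 15.8 kHz, appears at 0.6 kHz.
75.5 kHz mod fs = 12.3 kHz.
12.3 kHz ≤ fs/2 = 15.8 kHz, appears at 12.3 kHz.
93.1 kHz mod fs = 29.9 kHz.
29.9 kHz > fs/2 = 15.8 kHz, folds to fs − 29.9 kHz = 1.7 kHz.
31 kHz and 95.4 kHz both map to 0.6 kHz.

0.6 kHz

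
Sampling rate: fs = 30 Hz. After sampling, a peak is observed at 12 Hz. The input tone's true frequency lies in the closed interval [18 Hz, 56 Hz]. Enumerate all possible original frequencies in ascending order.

Frequencies that alias to 12 Hz are k·fs ± 12 Hz for integer k ≥ 0.
k=0: 12 Hz.
k=1: 18 Hz, 42 Hz.
k=2: 48 Hz, 72 Hz.
k=3: 78 Hz, 102 Hz.
Within [18 Hz, 56 Hz]: 18 Hz, 42 Hz, 48 Hz.

18 Hz, 42 Hz, 48 Hz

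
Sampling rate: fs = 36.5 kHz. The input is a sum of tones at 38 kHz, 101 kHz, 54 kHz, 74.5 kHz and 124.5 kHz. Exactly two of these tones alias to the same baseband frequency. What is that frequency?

1.5 kHz

fs/2 = 18.25 kHz.
38 kHz mod fs = 1.5 kHz.
1.5 kHz ≤ fs/2 = 18.25 kHz, appears at 1.5 kHz.
101 kHz mod fs = 28 kHz.
28 kHz > fs/2 = 18.25 kHz, folds to fs − 28 kHz = 8.5 kHz.
54 kHz mod fs = 17.5 kHz.
17.5 kHz ≤ fs/2 = 18.25 kHz, appears at 17.5 kHz.
74.5 kHz mod fs = 1.5 kHz.
1.5 kHz ≤ fs/2 = 18.25 kHz, appears at 1.5 kHz.
124.5 kHz mod fs = 15 kHz.
15 kHz ≤ fs/2 = 18.25 kHz, appears at 15 kHz.
38 kHz and 74.5 kHz both map to 1.5 kHz.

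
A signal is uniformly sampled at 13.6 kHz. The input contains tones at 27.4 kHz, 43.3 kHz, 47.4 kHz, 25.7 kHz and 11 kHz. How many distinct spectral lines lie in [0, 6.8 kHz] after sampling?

5

fs/2 = 6.8 kHz.
27.4 kHz mod fs = 0.2 kHz.
0.2 kHz ≤ fs/2 = 6.8 kHz, appears at 0.2 kHz.
43.3 kHz mod fs = 2.5 kHz.
2.5 kHz ≤ fs/2 = 6.8 kHz, appears at 2.5 kHz.
47.4 kHz mod fs = 6.6 kHz.
6.6 kHz ≤ fs/2 = 6.8 kHz, appears at 6.6 kHz.
25.7 kHz mod fs = 12.1 kHz.
12.1 kHz > fs/2 = 6.8 kHz, folds to fs − 12.1 kHz = 1.5 kHz.
11 kHz > fs/2 = 6.8 kHz, folds to fs − 11 kHz = 2.6 kHz.
Distinct values: {0.2 kHz, 1.5 kHz, 2.5 kHz, 2.6 kHz, 6.6 kHz} → 5.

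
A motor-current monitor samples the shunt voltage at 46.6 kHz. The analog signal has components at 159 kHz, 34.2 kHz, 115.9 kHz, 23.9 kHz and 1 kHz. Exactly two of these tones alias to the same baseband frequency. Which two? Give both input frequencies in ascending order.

23.9 kHz, 115.9 kHz

fs/2 = 23.3 kHz.
159 kHz mod fs = 19.2 kHz.
19.2 kHz ≤ fs/2 = 23.3 kHz, appears at 19.2 kHz.
34.2 kHz > fs/2 = 23.3 kHz, folds to fs − 34.2 kHz = 12.4 kHz.
115.9 kHz mod fs = 22.7 kHz.
22.7 kHz ≤ fs/2 = 23.3 kHz, appears at 22.7 kHz.
23.9 kHz > fs/2 = 23.3 kHz, folds to fs − 23.9 kHz = 22.7 kHz.
1 kHz ≤ fs/2 = 23.3 kHz, passes unchanged.
23.9 kHz and 115.9 kHz both map to 22.7 kHz.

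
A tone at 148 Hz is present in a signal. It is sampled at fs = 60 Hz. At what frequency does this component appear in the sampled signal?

148 Hz mod fs = 28 Hz.
28 Hz ≤ fs/2 = 30 Hz, appears at 28 Hz.

28 Hz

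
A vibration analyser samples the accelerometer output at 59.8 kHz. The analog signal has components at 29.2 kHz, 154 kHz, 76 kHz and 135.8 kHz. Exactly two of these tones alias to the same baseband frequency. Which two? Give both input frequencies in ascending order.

76 kHz, 135.8 kHz

fs/2 = 29.9 kHz.
29.2 kHz ≤ fs/2 = 29.9 kHz, passes unchanged.
154 kHz mod fs = 34.4 kHz.
34.4 kHz > fs/2 = 29.9 kHz, folds to fs − 34.4 kHz = 25.4 kHz.
76 kHz mod fs = 16.2 kHz.
16.2 kHz ≤ fs/2 = 29.9 kHz, appears at 16.2 kHz.
135.8 kHz mod fs = 16.2 kHz.
16.2 kHz ≤ fs/2 = 29.9 kHz, appears at 16.2 kHz.
76 kHz and 135.8 kHz both map to 16.2 kHz.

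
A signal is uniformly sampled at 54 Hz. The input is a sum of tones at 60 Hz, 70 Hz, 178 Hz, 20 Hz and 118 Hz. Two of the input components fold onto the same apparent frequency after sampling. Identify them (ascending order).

70 Hz, 178 Hz

fs/2 = 27 Hz.
60 Hz mod fs = 6 Hz.
6 Hz ≤ fs/2 = 27 Hz, appears at 6 Hz.
70 Hz mod fs = 16 Hz.
16 Hz ≤ fs/2 = 27 Hz, appears at 16 Hz.
178 Hz mod fs = 16 Hz.
16 Hz ≤ fs/2 = 27 Hz, appears at 16 Hz.
20 Hz ≤ fs/2 = 27 Hz, passes unchanged.
118 Hz mod fs = 10 Hz.
10 Hz ≤ fs/2 = 27 Hz, appears at 10 Hz.
70 Hz and 178 Hz both map to 16 Hz.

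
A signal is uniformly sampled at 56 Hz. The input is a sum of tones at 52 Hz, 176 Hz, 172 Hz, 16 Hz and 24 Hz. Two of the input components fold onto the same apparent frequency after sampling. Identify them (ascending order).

fs/2 = 28 Hz.
52 Hz > fs/2 = 28 Hz, folds to fs − 52 Hz = 4 Hz.
176 Hz mod fs = 8 Hz.
8 Hz ≤ fs/2 = 28 Hz, appears at 8 Hz.
172 Hz mod fs = 4 Hz.
4 Hz ≤ fs/2 = 28 Hz, appears at 4 Hz.
16 Hz ≤ fs/2 = 28 Hz, passes unchanged.
24 Hz ≤ fs/2 = 28 Hz, passes unchanged.
52 Hz and 172 Hz both map to 4 Hz.

52 Hz, 172 Hz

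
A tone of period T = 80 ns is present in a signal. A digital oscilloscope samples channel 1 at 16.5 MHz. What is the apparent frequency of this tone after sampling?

4 MHz

T = 80 ns → f = 1/T = 12.5 MHz.
12.5 MHz > fs/2 = 8.25 MHz, folds to fs − 12.5 MHz = 4 MHz.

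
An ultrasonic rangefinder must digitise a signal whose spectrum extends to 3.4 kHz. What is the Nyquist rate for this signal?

Nyquist rate = 2 × 3.4 kHz = 6.8 kHz.

6.8 kHz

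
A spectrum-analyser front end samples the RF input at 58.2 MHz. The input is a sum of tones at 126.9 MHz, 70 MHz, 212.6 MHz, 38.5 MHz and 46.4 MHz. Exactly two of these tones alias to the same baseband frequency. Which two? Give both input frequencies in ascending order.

46.4 MHz, 70 MHz

fs/2 = 29.1 MHz.
126.9 MHz mod fs = 10.5 MHz.
10.5 MHz ≤ fs/2 = 29.1 MHz, appears at 10.5 MHz.
70 MHz mod fs = 11.8 MHz.
11.8 MHz ≤ fs/2 = 29.1 MHz, appears at 11.8 MHz.
212.6 MHz mod fs = 38 MHz.
38 MHz > fs/2 = 29.1 MHz, folds to fs − 38 MHz = 20.2 MHz.
38.5 MHz > fs/2 = 29.1 MHz, folds to fs − 38.5 MHz = 19.7 MHz.
46.4 MHz > fs/2 = 29.1 MHz, folds to fs − 46.4 MHz = 11.8 MHz.
46.4 MHz and 70 MHz both map to 11.8 MHz.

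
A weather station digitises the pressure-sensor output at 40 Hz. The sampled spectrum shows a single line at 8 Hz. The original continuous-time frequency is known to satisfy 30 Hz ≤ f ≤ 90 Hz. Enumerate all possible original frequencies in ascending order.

32 Hz, 48 Hz, 72 Hz, 88 Hz

Frequencies that alias to 8 Hz are k·fs ± 8 Hz for integer k ≥ 0.
k=0: 8 Hz.
k=1: 32 Hz, 48 Hz.
k=2: 72 Hz, 88 Hz.
k=3: 112 Hz, 128 Hz.
Within [30 Hz, 90 Hz]: 32 Hz, 48 Hz, 72 Hz, 88 Hz.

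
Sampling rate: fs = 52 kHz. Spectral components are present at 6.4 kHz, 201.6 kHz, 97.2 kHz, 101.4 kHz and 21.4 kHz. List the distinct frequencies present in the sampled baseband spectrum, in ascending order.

2.6 kHz, 6.4 kHz, 6.8 kHz, 21.4 kHz

fs/2 = 26 kHz.
6.4 kHz ≤ fs/2 = 26 kHz, passes unchanged.
201.6 kHz mod fs = 45.6 kHz.
45.6 kHz > fs/2 = 26 kHz, folds to fs − 45.6 kHz = 6.4 kHz.
97.2 kHz mod fs = 45.2 kHz.
45.2 kHz > fs/2 = 26 kHz, folds to fs − 45.2 kHz = 6.8 kHz.
101.4 kHz mod fs = 49.4 kHz.
49.4 kHz > fs/2 = 26 kHz, folds to fs − 49.4 kHz = 2.6 kHz.
21.4 kHz ≤ fs/2 = 26 kHz, passes unchanged.
Distinct values: {2.6 kHz, 6.4 kHz, 6.8 kHz, 21.4 kHz}.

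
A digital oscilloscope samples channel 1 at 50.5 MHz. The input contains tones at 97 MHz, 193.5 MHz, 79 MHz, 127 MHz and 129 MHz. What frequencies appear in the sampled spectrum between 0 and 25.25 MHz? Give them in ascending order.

4 MHz, 8.5 MHz, 22 MHz, 22.5 MHz, 24.5 MHz

fs/2 = 25.25 MHz.
97 MHz mod fs = 46.5 MHz.
46.5 MHz > fs/2 = 25.25 MHz, folds to fs − 46.5 MHz = 4 MHz.
193.5 MHz mod fs = 42 MHz.
42 MHz > fs/2 = 25.25 MHz, folds to fs − 42 MHz = 8.5 MHz.
79 MHz mod fs = 28.5 MHz.
28.5 MHz > fs/2 = 25.25 MHz, folds to fs − 28.5 MHz = 22 MHz.
127 MHz mod fs = 26 MHz.
26 MHz > fs/2 = 25.25 MHz, folds to fs − 26 MHz = 24.5 MHz.
129 MHz mod fs = 28 MHz.
28 MHz > fs/2 = 25.25 MHz, folds to fs − 28 MHz = 22.5 MHz.
Distinct values: {4 MHz, 8.5 MHz, 22 MHz, 22.5 MHz, 24.5 MHz}.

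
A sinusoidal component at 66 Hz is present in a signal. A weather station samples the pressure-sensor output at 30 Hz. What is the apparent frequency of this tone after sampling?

6 Hz

66 Hz mod fs = 6 Hz.
6 Hz ≤ fs/2 = 15 Hz, appears at 6 Hz.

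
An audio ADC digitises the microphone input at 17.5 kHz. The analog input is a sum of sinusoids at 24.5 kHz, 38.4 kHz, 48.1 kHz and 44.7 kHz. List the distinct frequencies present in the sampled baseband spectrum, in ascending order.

3.4 kHz, 4.4 kHz, 7 kHz, 7.8 kHz

fs/2 = 8.75 kHz.
24.5 kHz mod fs = 7 kHz.
7 kHz ≤ fs/2 = 8.75 kHz, appears at 7 kHz.
38.4 kHz mod fs = 3.4 kHz.
3.4 kHz ≤ fs/2 = 8.75 kHz, appears at 3.4 kHz.
48.1 kHz mod fs = 13.1 kHz.
13.1 kHz > fs/2 = 8.75 kHz, folds to fs − 13.1 kHz = 4.4 kHz.
44.7 kHz mod fs = 9.7 kHz.
9.7 kHz > fs/2 = 8.75 kHz, folds to fs − 9.7 kHz = 7.8 kHz.
Distinct values: {3.4 kHz, 4.4 kHz, 7 kHz, 7.8 kHz}.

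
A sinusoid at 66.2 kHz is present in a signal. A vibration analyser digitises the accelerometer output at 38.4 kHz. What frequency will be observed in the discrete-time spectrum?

10.6 kHz

66.2 kHz mod fs = 27.8 kHz.
27.8 kHz > fs/2 = 19.2 kHz, folds to fs − 27.8 kHz = 10.6 kHz.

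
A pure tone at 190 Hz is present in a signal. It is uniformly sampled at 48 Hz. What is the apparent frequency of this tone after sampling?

2 Hz

190 Hz mod fs = 46 Hz.
46 Hz > fs/2 = 24 Hz, folds to fs − 46 Hz = 2 Hz.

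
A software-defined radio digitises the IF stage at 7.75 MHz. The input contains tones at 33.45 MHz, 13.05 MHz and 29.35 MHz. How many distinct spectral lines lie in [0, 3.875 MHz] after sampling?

fs/2 = 3.875 MHz.
33.45 MHz mod fs = 2.45 MHz.
2.45 MHz ≤ fs/2 = 3.875 MHz, appears at 2.45 MHz.
13.05 MHz mod fs = 5.3 MHz.
5.3 MHz > fs/2 = 3.875 MHz, folds to fs − 5.3 MHz = 2.45 MHz.
29.35 MHz mod fs = 6.1 MHz.
6.1 MHz > fs/2 = 3.875 MHz, folds to fs − 6.1 MHz = 1.65 MHz.
Distinct values: {1.65 MHz, 2.45 MHz} → 2.

2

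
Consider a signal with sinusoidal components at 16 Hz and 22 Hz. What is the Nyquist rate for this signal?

Highest-frequency component: 22 Hz.
Nyquist rate = 2 × 22 Hz = 44 Hz.

44 Hz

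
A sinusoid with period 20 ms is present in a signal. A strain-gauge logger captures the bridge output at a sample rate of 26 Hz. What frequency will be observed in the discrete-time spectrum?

T = 20 ms → f = 1/T = 50 Hz.
50 Hz mod fs = 24 Hz.
24 Hz > fs/2 = 13 Hz, folds to fs − 24 Hz = 2 Hz.

2 Hz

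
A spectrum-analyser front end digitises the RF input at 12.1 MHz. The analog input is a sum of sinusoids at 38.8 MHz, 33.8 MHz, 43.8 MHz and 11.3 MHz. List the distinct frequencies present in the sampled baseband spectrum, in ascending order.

0.8 MHz, 2.5 MHz, 4.6 MHz

fs/2 = 6.05 MHz.
38.8 MHz mod fs = 2.5 MHz.
2.5 MHz ≤ fs/2 = 6.05 MHz, appears at 2.5 MHz.
33.8 MHz mod fs = 9.6 MHz.
9.6 MHz > fs/2 = 6.05 MHz, folds to fs − 9.6 MHz = 2.5 MHz.
43.8 MHz mod fs = 7.5 MHz.
7.5 MHz > fs/2 = 6.05 MHz, folds to fs − 7.5 MHz = 4.6 MHz.
11.3 MHz > fs/2 = 6.05 MHz, folds to fs − 11.3 MHz = 0.8 MHz.
Distinct values: {0.8 MHz, 2.5 MHz, 4.6 MHz}.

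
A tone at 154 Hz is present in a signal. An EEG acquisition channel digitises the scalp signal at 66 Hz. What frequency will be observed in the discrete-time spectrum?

154 Hz mod fs = 22 Hz.
22 Hz ≤ fs/2 = 33 Hz, appears at 22 Hz.

22 Hz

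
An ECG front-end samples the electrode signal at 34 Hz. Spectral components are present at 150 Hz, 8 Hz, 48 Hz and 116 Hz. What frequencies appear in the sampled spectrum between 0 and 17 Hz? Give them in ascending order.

fs/2 = 17 Hz.
150 Hz mod fs = 14 Hz.
14 Hz ≤ fs/2 = 17 Hz, appears at 14 Hz.
8 Hz ≤ fs/2 = 17 Hz, passes unchanged.
48 Hz mod fs = 14 Hz.
14 Hz ≤ fs/2 = 17 Hz, appears at 14 Hz.
116 Hz mod fs = 14 Hz.
14 Hz ≤ fs/2 = 17 Hz, appears at 14 Hz.
Distinct values: {8 Hz, 14 Hz}.

8 Hz, 14 Hz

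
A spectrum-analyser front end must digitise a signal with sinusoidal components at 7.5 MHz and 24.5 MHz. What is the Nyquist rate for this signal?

49 MHz

Highest-frequency component: 24.5 MHz.
Nyquist rate = 2 × 24.5 MHz = 49 MHz.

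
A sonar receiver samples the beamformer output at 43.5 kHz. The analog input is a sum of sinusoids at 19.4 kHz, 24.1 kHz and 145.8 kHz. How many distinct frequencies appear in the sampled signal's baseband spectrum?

2

fs/2 = 21.75 kHz.
19.4 kHz ≤ fs/2 = 21.75 kHz, passes unchanged.
24.1 kHz > fs/2 = 21.75 kHz, folds to fs − 24.1 kHz = 19.4 kHz.
145.8 kHz mod fs = 15.3 kHz.
15.3 kHz ≤ fs/2 = 21.75 kHz, appears at 15.3 kHz.
Distinct values: {15.3 kHz, 19.4 kHz} → 2.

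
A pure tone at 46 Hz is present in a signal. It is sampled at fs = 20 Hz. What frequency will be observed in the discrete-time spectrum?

6 Hz

46 Hz mod fs = 6 Hz.
6 Hz ≤ fs/2 = 10 Hz, appears at 6 Hz.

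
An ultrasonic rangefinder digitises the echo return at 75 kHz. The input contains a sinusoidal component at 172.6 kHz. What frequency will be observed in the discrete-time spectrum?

172.6 kHz mod fs = 22.6 kHz.
22.6 kHz ≤ fs/2 = 37.5 kHz, appears at 22.6 kHz.

22.6 kHz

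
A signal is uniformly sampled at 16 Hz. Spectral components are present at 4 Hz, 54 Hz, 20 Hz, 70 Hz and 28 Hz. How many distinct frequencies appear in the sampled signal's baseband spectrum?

2

fs/2 = 8 Hz.
4 Hz ≤ fs/2 = 8 Hz, passes unchanged.
54 Hz mod fs = 6 Hz.
6 Hz ≤ fs/2 = 8 Hz, appears at 6 Hz.
20 Hz mod fs = 4 Hz.
4 Hz ≤ fs/2 = 8 Hz, appears at 4 Hz.
70 Hz mod fs = 6 Hz.
6 Hz ≤ fs/2 = 8 Hz, appears at 6 Hz.
28 Hz mod fs = 12 Hz.
12 Hz > fs/2 = 8 Hz, folds to fs − 12 Hz = 4 Hz.
Distinct values: {4 Hz, 6 Hz} → 2.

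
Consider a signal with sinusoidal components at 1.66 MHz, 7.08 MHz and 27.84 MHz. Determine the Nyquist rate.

Highest-frequency component: 27.84 MHz.
Nyquist rate = 2 × 27.84 MHz = 55.68 MHz.

55.68 MHz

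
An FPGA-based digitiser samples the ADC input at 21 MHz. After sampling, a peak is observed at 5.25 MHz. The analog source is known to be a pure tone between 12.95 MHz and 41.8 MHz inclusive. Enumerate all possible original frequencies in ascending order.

Frequencies that alias to 5.25 MHz are k·fs ± 5.25 MHz for integer k ≥ 0.
k=0: 5.25 MHz.
k=1: 15.75 MHz, 26.25 MHz.
k=2: 36.75 MHz, 47.25 MHz.
k=3: 57.75 MHz, 68.25 MHz.
Within [12.95 MHz, 41.8 MHz]: 15.75 MHz, 26.25 MHz, 36.75 MHz.

15.75 MHz, 26.25 MHz, 36.75 MHz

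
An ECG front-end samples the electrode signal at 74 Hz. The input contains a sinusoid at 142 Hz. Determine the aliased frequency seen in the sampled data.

142 Hz mod fs = 68 Hz.
68 Hz > fs/2 = 37 Hz, folds to fs − 68 Hz = 6 Hz.

6 Hz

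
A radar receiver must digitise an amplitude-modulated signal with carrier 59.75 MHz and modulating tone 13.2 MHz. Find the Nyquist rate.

AM sidebands sit at fc ± fm = 46.55 MHz and 72.95 MHz.
Highest-frequency component: 72.95 MHz.
Nyquist rate = 2 × 72.95 MHz = 145.9 MHz.

145.9 MHz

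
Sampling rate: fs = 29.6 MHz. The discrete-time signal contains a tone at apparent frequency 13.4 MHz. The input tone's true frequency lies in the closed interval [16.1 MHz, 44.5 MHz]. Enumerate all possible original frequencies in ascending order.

Frequencies that alias to 13.4 MHz are k·fs ± 13.4 MHz for integer k ≥ 0.
k=0: 13.4 MHz.
k=1: 16.2 MHz, 43 MHz.
k=2: 45.8 MHz, 72.6 MHz.
Within [16.1 MHz, 44.5 MHz]: 16.2 MHz, 43 MHz.

16.2 MHz, 43 MHz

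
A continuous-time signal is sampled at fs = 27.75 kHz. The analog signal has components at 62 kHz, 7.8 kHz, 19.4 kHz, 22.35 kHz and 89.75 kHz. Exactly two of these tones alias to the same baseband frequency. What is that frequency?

6.5 kHz

fs/2 = 13.875 kHz.
62 kHz mod fs = 6.5 kHz.
6.5 kHz ≤ fs/2 = 13.875 kHz, appears at 6.5 kHz.
7.8 kHz ≤ fs/2 = 13.875 kHz, passes unchanged.
19.4 kHz > fs/2 = 13.875 kHz, folds to fs − 19.4 kHz = 8.35 kHz.
22.35 kHz > fs/2 = 13.875 kHz, folds to fs − 22.35 kHz = 5.4 kHz.
89.75 kHz mod fs = 6.5 kHz.
6.5 kHz ≤ fs/2 = 13.875 kHz, appears at 6.5 kHz.
62 kHz and 89.75 kHz both map to 6.5 kHz.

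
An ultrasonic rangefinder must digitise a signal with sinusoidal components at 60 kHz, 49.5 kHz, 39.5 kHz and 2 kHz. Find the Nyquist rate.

Highest-frequency component: 60 kHz.
Nyquist rate = 2 × 60 kHz = 120 kHz.

120 kHz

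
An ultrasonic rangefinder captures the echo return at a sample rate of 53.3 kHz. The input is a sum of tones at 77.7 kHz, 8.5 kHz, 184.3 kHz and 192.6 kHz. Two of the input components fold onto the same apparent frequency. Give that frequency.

fs/2 = 26.65 kHz.
77.7 kHz mod fs = 24.4 kHz.
24.4 kHz ≤ fs/2 = 26.65 kHz, appears at 24.4 kHz.
8.5 kHz ≤ fs/2 = 26.65 kHz, passes unchanged.
184.3 kHz mod fs = 24.4 kHz.
24.4 kHz ≤ fs/2 = 26.65 kHz, appears at 24.4 kHz.
192.6 kHz mod fs = 32.7 kHz.
32.7 kHz > fs/2 = 26.65 kHz, folds to fs − 32.7 kHz = 20.6 kHz.
77.7 kHz and 184.3 kHz both map to 24.4 kHz.

24.4 kHz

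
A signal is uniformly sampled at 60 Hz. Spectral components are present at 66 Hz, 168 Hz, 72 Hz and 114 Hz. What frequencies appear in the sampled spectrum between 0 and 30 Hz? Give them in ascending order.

6 Hz, 12 Hz

fs/2 = 30 Hz.
66 Hz mod fs = 6 Hz.
6 Hz ≤ fs/2 = 30 Hz, appears at 6 Hz.
168 Hz mod fs = 48 Hz.
48 Hz > fs/2 = 30 Hz, folds to fs − 48 Hz = 12 Hz.
72 Hz mod fs = 12 Hz.
12 Hz ≤ fs/2 = 30 Hz, appears at 12 Hz.
114 Hz mod fs = 54 Hz.
54 Hz > fs/2 = 30 Hz, folds to fs − 54 Hz = 6 Hz.
Distinct values: {6 Hz, 12 Hz}.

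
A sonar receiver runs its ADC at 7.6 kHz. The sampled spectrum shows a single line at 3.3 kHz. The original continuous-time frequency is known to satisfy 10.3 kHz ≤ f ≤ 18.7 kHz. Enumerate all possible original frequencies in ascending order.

Frequencies that alias to 3.3 kHz are k·fs ± 3.3 kHz for integer k ≥ 0.
k=0: 3.3 kHz.
k=1: 4.3 kHz, 10.9 kHz.
k=2: 11.9 kHz, 18.5 kHz.
k=3: 19.5 kHz, 26.1 kHz.
Within [10.3 kHz, 18.7 kHz]: 10.9 kHz, 11.9 kHz, 18.5 kHz.

10.9 kHz, 11.9 kHz, 18.5 kHz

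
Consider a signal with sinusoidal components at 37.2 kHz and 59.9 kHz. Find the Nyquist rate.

Highest-frequency component: 59.9 kHz.
Nyquist rate = 2 × 59.9 kHz = 119.8 kHz.

119.8 kHz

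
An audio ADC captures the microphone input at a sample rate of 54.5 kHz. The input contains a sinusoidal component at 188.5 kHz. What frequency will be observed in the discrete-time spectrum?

188.5 kHz mod fs = 25 kHz.
25 kHz ≤ fs/2 = 27.25 kHz, appears at 25 kHz.

25 kHz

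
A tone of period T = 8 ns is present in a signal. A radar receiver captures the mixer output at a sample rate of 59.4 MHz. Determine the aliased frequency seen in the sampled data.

6.2 MHz

T = 8 ns → f = 1/T = 125 MHz.
125 MHz mod fs = 6.2 MHz.
6.2 MHz ≤ fs/2 = 29.7 MHz, appears at 6.2 MHz.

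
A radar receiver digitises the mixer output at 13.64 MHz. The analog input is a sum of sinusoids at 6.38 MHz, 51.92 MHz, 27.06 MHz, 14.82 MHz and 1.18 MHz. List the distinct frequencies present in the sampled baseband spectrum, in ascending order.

0.22 MHz, 1.18 MHz, 2.64 MHz, 6.38 MHz

fs/2 = 6.82 MHz.
6.38 MHz ≤ fs/2 = 6.82 MHz, passes unchanged.
51.92 MHz mod fs = 11 MHz.
11 MHz > fs/2 = 6.82 MHz, folds to fs − 11 MHz = 2.64 MHz.
27.06 MHz mod fs = 13.42 MHz.
13.42 MHz > fs/2 = 6.82 MHz, folds to fs − 13.42 MHz = 0.22 MHz.
14.82 MHz mod fs = 1.18 MHz.
1.18 MHz ≤ fs/2 = 6.82 MHz, appears at 1.18 MHz.
1.18 MHz ≤ fs/2 = 6.82 MHz, passes unchanged.
Distinct values: {0.22 MHz, 1.18 MHz, 2.64 MHz, 6.38 MHz}.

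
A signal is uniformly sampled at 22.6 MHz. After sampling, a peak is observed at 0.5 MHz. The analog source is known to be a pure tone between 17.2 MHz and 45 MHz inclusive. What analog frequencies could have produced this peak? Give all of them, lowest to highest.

22.1 MHz, 23.1 MHz, 44.7 MHz

Frequencies that alias to 0.5 MHz are k·fs ± 0.5 MHz for integer k ≥ 0.
k=0: 0.5 MHz.
k=1: 22.1 MHz, 23.1 MHz.
k=2: 44.7 MHz, 45.7 MHz.
k=3: 67.3 MHz, 68.3 MHz.
Within [17.2 MHz, 45 MHz]: 22.1 MHz, 23.1 MHz, 44.7 MHz.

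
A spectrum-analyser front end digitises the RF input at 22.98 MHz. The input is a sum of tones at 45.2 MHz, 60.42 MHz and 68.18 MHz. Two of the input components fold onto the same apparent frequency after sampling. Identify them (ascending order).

fs/2 = 11.49 MHz.
45.2 MHz mod fs = 22.22 MHz.
22.22 MHz > fs/2 = 11.49 MHz, folds to fs − 22.22 MHz = 0.76 MHz.
60.42 MHz mod fs = 14.46 MHz.
14.46 MHz > fs/2 = 11.49 MHz, folds to fs − 14.46 MHz = 8.52 MHz.
68.18 MHz mod fs = 22.22 MHz.
22.22 MHz > fs/2 = 11.49 MHz, folds to fs − 22.22 MHz = 0.76 MHz.
45.2 MHz and 68.18 MHz both map to 0.76 MHz.

45.2 MHz, 68.18 MHz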